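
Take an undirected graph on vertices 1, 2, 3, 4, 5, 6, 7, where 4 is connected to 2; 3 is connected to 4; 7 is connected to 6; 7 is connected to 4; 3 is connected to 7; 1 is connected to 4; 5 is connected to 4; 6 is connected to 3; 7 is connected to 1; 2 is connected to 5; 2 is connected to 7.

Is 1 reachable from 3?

Yes

Explore from 3.
Distance 1: reach 4, 6, 7.
Distance 2: reach 1, 2, 5.
Found 1.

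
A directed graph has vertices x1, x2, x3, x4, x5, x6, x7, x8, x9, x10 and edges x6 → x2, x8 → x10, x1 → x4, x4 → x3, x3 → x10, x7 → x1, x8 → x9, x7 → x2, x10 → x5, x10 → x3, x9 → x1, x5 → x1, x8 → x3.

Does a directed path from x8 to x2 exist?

Explore from x8.
Distance 1: reach x3, x9, x10.
Distance 2: reach x1, x5.
Distance 3: reach x4.
The search from x8 is exhausted; no directed path reaches x2.

No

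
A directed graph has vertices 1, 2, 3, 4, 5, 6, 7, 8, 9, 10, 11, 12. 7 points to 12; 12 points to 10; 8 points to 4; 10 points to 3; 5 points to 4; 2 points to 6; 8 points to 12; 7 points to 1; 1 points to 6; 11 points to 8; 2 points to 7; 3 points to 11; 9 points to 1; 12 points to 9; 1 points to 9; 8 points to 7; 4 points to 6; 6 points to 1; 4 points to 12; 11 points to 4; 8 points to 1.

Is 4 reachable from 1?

No

Explore from 1.
Distance 1: reach 6, 9.
The search from 1 is exhausted; no directed path reaches 4.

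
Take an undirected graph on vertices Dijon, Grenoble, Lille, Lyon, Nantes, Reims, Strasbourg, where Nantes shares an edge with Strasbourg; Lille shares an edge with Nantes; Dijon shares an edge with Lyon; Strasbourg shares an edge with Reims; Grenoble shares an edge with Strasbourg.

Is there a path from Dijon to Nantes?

Explore from Dijon.
Distance 1: reach Lyon.
The search is exhausted without reaching Nantes; it lies in a different component.

No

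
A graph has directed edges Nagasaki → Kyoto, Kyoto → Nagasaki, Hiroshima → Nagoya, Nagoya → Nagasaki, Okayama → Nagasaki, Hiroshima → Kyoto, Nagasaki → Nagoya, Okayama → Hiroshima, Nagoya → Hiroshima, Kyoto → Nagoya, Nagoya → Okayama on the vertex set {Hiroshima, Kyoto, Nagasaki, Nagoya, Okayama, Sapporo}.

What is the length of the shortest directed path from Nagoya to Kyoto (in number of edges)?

Distance 0: Nagoya.
Distance 1: Hiroshima, Nagasaki, Okayama.
Distance 2: Kyoto — contains Kyoto.

2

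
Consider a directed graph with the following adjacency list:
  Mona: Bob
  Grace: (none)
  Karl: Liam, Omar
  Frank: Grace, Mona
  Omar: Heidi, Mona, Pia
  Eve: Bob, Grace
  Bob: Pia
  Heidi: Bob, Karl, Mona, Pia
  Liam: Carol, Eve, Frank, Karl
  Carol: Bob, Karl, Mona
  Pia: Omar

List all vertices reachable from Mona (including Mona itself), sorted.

Start at Mona.
Its neighbours: Bob.
Then their neighbours: Pia.
Then next layer: Omar.
Then next layer: Heidi.
Then next layer: Karl.
Then next layer: Liam.
Then next layer: Carol, Eve, Frank.
Then next layer: Grace.
Every vertex is now reached.

Bob, Carol, Eve, Frank, Grace, Heidi, Karl, Liam, Mona, Omar, Pia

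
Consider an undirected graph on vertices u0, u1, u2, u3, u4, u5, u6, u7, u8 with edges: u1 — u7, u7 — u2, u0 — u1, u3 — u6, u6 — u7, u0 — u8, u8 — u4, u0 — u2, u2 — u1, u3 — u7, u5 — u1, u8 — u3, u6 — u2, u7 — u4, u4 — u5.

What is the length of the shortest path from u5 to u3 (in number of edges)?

Distance 0: u5.
Distance 1: u1, u4.
Distance 2: u0, u2, u7, u8.
Distance 3: u3, u6 — contains u3.

3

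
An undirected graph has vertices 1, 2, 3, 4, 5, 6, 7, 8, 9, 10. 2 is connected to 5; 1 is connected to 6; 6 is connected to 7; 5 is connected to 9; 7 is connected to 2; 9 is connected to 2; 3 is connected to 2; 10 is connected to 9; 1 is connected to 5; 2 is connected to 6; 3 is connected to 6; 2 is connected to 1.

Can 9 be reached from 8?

No

8 has no edges, so nothing is reachable from it.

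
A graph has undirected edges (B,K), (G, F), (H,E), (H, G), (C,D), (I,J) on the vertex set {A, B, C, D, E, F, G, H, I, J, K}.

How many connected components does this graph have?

From A: component {A}.
From B: component {B, K}.
From C: component {C, D}.
From E: component {E, F, G, H}.
From I: component {I, J}.
That's 5 components.

5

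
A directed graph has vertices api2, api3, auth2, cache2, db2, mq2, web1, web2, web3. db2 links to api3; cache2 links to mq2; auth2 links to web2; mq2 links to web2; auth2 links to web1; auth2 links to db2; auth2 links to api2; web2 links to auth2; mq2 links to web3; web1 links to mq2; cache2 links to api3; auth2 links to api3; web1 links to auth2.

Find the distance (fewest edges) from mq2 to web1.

3

Distance 0: mq2.
Distance 1: web2, web3.
Distance 2: auth2.
Distance 3: api2, api3, db2, web1 — contains web1.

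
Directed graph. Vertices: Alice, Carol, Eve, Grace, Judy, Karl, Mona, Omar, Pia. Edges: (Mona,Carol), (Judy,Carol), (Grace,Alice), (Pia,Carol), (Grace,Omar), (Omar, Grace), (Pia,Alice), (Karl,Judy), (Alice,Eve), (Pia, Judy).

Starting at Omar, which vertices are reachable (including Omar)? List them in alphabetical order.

Start at Omar.
Its neighbours: Grace.
Then their neighbours: Alice.
Then next layer: Eve.
Nothing further is reachable.

Alice, Eve, Grace, Omar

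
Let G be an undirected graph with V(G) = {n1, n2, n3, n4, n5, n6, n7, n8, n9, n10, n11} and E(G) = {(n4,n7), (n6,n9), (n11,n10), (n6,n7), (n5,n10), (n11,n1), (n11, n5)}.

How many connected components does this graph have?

From n1: component {n1, n5, n10, n11}.
From n2: component {n2}.
From n3: component {n3}.
From n4: component {n4, n6, n7, n9}.
From n8: component {n8}.
That's 5 components.

5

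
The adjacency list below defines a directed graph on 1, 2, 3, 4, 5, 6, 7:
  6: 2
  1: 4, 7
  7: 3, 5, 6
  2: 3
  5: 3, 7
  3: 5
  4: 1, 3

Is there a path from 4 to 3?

Yes

Explore from 4.
Distance 1: reach 1, 3.
Found 3.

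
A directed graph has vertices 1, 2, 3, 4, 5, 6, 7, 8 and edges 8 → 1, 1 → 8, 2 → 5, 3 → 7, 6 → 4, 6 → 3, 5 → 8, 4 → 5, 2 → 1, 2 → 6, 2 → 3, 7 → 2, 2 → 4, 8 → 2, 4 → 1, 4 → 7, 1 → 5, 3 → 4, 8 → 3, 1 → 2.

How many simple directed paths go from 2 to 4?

7

2→1→5→8→3→4
2→1→8→3→4
2→3→4
2→4
2→5→8→3→4
2→6→3→4
2→6→4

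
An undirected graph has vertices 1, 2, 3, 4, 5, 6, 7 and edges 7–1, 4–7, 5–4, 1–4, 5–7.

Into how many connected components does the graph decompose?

4

From 1: component {1, 4, 5, 7}.
From 2: component {2}.
From 3: component {3}.
From 6: component {6}.
That's 4 components.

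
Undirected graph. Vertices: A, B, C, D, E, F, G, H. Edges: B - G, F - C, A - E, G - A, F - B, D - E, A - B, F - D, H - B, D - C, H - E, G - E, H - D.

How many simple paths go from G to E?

15

G–A–B–F–C–D–E
G–A–B–F–C–D–H–E
G–A–B–F–D–E
G–A–B–F–D–H–E
G–A–B–H–D–E
G–A–B–H–E
G–A–E
G–B–A–E
G–B–F–C–D–E
G–B–F–C–D–H–E
G–B–F–D–E
G–B–F–D–H–E
G–B–H–D–E
G–B–H–E
G–E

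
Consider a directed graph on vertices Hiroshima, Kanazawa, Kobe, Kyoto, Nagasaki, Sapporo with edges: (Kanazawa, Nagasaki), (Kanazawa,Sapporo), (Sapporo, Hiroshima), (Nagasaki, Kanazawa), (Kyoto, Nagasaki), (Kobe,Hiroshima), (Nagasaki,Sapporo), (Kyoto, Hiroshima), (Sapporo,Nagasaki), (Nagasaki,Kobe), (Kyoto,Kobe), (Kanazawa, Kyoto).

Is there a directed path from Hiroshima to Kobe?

No

Hiroshima has no outgoing edges, so nothing is reachable from it.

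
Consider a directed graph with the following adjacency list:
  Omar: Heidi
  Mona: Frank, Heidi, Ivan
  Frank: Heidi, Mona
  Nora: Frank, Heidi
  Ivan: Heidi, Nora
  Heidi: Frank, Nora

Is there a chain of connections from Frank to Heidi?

Yes

Explore from Frank.
Distance 1: reach Heidi, Mona.
Found Heidi.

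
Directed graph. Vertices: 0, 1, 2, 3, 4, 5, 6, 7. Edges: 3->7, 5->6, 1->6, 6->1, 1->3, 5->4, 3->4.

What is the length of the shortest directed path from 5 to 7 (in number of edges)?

Distance 0: 5.
Distance 1: 4, 6.
Distance 2: 1.
Distance 3: 3.
Distance 4: 7 — contains 7.

4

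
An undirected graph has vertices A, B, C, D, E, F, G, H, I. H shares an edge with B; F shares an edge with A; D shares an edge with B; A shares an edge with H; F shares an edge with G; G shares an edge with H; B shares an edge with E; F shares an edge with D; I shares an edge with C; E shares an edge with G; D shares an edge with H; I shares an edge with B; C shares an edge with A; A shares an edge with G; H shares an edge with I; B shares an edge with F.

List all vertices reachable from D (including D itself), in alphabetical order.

Start at D.
Its neighbours: B, F, H.
Then their neighbours: A, E, G, I.
Then next layer: C.
Every vertex is now reached.

A, B, C, D, E, F, G, H, I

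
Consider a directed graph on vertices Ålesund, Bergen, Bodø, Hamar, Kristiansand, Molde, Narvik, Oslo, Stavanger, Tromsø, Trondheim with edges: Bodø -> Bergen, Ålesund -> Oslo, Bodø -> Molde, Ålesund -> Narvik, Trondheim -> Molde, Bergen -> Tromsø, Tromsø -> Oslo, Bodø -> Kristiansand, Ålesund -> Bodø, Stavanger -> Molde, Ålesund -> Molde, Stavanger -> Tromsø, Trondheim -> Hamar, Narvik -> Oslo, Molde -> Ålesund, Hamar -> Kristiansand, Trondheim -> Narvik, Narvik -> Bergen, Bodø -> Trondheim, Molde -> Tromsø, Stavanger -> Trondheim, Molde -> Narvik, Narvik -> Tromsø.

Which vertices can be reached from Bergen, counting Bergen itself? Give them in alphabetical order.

Bergen, Oslo, Tromsø

Start at Bergen.
Its neighbours: Tromsø.
Then their neighbours: Oslo.
Nothing further is reachable.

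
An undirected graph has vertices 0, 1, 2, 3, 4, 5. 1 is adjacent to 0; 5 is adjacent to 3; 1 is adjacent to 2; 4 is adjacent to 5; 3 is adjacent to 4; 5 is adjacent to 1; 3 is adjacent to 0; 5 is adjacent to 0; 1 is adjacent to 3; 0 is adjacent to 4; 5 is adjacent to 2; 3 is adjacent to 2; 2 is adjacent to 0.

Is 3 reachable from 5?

Explore from 5.
Distance 1: reach 0, 1, 2, 3, 4.
Found 3.

Yes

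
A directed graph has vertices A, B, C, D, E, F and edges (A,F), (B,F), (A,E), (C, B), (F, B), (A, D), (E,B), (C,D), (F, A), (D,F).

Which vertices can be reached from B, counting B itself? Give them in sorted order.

Start at B.
Its neighbours: F.
Then their neighbours: A.
Then next layer: D, E.
Nothing further is reachable.

A, B, D, E, F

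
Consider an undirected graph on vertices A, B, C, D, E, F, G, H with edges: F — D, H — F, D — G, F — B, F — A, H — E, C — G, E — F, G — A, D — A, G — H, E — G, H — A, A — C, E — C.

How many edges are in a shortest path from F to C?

2

Distance 0: F.
Distance 1: A, B, D, E, H.
Distance 2: C, G — contains C.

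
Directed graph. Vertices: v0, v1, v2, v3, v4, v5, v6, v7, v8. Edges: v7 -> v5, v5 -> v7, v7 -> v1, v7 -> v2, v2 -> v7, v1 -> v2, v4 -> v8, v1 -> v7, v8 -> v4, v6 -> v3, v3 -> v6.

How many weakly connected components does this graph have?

From v0: component {v0}.
From v1: component {v1, v2, v5, v7}.
From v3: component {v3, v6}.
From v4: component {v4, v8}.
That's 4 components.

4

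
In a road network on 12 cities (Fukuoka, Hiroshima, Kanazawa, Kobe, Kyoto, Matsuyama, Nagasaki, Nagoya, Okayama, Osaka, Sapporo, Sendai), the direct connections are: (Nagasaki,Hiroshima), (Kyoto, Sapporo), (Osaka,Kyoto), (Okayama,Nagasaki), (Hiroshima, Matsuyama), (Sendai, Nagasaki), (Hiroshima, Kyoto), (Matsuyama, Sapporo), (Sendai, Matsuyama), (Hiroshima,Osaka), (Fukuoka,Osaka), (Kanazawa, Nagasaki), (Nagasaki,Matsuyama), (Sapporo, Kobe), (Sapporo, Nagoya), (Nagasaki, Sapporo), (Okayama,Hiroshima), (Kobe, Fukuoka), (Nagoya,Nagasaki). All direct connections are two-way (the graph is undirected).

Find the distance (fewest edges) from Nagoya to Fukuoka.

3

Distance 0: Nagoya.
Distance 1: Nagasaki, Sapporo.
Distance 2: Hiroshima, Kanazawa, Kobe, Kyoto, Matsuyama, Okayama, Sendai.
Distance 3: Fukuoka, Osaka — contains Fukuoka.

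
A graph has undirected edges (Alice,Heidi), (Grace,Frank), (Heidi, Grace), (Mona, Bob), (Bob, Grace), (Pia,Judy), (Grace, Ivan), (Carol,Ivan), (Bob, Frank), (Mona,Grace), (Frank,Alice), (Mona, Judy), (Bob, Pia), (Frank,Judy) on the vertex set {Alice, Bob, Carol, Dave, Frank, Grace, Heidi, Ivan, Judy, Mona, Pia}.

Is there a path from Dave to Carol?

No

Dave has no edges, so nothing is reachable from it.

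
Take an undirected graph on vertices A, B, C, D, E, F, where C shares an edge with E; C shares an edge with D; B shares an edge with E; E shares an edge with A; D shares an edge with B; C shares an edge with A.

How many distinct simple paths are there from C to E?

3

C–A–E
C–D–B–E
C–E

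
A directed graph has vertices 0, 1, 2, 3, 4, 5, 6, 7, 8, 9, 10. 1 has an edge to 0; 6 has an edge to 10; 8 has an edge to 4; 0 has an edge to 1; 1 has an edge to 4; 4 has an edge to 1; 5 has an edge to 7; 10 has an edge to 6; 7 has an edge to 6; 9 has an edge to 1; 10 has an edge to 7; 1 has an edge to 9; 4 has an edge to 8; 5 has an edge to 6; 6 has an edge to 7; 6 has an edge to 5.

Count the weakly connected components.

From 0: component {0, 1, 4, 8, 9}.
From 2: component {2}.
From 3: component {3}.
From 5: component {5, 6, 7, 10}.
That's 4 components.

4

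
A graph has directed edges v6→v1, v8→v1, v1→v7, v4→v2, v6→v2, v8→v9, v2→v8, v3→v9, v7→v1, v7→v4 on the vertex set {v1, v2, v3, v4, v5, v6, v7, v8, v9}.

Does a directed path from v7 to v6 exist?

Explore from v7.
Distance 1: reach v1, v4.
Distance 2: reach v2.
Distance 3: reach v8.
Distance 4: reach v9.
The search from v7 is exhausted; no directed path reaches v6.

No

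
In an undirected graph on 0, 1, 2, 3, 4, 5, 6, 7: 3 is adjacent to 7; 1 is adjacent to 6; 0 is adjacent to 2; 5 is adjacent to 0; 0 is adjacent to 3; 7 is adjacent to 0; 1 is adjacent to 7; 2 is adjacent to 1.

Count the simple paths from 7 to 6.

7–0–2–1–6
7–1–6
7–3–0–2–1–6

3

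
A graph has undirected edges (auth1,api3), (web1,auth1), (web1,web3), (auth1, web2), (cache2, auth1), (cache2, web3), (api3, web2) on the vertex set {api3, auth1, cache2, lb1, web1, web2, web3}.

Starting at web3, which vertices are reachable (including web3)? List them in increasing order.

Start at web3.
Its neighbours: cache2, web1.
Then their neighbours: auth1.
Then next layer: api3, web2.
Nothing further is reachable.

api3, auth1, cache2, web1, web2, web3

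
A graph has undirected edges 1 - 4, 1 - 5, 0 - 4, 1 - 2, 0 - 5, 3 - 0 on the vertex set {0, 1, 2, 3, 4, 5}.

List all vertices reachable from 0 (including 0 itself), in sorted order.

Start at 0.
Its neighbours: 3, 4, 5.
Then their neighbours: 1.
Then next layer: 2.
Every vertex is now reached.

0, 1, 2, 3, 4, 5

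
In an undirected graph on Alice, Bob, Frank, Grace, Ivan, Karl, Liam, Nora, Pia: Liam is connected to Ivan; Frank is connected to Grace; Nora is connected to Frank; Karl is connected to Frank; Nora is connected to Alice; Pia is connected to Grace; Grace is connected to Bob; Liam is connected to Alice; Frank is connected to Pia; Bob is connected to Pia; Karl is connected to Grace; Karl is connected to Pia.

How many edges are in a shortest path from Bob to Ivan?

Distance 0: Bob.
Distance 1: Grace, Pia.
Distance 2: Frank, Karl.
Distance 3: Nora.
Distance 4: Alice.
Distance 5: Liam.
Distance 6: Ivan — contains Ivan.

6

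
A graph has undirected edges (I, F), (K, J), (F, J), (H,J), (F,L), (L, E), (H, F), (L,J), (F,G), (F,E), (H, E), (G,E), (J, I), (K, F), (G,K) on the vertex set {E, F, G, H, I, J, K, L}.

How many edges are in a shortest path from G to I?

2

Distance 0: G.
Distance 1: E, F, K.
Distance 2: H, I, J, L — contains I.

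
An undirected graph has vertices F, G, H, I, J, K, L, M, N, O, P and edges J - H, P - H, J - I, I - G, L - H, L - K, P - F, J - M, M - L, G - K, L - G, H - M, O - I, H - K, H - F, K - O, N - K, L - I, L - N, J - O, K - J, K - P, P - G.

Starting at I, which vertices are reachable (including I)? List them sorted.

Start at I.
Its neighbours: G, J, L, O.
Then their neighbours: H, K, M, N, P.
Then next layer: F.
Every vertex is now reached.

F, G, H, I, J, K, L, M, N, O, P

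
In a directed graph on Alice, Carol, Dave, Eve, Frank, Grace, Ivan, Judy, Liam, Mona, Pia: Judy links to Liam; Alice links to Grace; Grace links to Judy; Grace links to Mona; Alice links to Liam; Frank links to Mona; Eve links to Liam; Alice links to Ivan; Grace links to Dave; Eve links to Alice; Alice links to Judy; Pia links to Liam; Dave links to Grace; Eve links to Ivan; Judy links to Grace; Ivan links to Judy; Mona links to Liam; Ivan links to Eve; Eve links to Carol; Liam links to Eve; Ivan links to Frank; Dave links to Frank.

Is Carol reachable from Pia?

Yes

Explore from Pia.
Distance 1: reach Liam.
Distance 2: reach Eve.
Distance 3: reach Alice, Carol, Ivan.
Found Carol.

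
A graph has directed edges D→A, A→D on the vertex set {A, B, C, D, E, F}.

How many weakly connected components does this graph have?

5

From A: component {A, D}.
From B: component {B}.
From C: component {C}.
From E: component {E}.
From F: component {F}.
That's 5 components.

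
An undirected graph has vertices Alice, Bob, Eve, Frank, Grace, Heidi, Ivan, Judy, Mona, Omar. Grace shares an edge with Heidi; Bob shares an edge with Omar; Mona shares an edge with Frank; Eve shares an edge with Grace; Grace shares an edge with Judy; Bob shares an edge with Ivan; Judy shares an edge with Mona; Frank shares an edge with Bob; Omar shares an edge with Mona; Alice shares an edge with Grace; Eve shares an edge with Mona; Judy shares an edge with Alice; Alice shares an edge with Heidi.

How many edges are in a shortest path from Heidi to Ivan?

Distance 0: Heidi.
Distance 1: Alice, Grace.
Distance 2: Eve, Judy.
Distance 3: Mona.
Distance 4: Frank, Omar.
Distance 5: Bob.
Distance 6: Ivan — contains Ivan.

6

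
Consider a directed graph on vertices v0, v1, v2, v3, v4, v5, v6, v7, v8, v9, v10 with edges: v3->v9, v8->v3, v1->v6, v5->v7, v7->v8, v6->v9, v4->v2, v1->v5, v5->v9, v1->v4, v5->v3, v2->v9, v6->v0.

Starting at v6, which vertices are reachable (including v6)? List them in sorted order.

Start at v6.
Its neighbours: v0, v9.
Nothing further is reachable.

v0, v6, v9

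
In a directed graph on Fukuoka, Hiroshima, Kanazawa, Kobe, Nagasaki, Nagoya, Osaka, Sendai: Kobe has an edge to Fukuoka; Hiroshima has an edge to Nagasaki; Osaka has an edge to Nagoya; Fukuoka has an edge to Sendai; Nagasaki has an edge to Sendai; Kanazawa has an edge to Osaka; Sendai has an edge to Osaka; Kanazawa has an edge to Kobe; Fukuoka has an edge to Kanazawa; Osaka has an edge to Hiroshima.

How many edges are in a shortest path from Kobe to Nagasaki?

Distance 0: Kobe.
Distance 1: Fukuoka.
Distance 2: Kanazawa, Sendai.
Distance 3: Osaka.
Distance 4: Hiroshima, Nagoya.
Distance 5: Nagasaki — contains Nagasaki.

5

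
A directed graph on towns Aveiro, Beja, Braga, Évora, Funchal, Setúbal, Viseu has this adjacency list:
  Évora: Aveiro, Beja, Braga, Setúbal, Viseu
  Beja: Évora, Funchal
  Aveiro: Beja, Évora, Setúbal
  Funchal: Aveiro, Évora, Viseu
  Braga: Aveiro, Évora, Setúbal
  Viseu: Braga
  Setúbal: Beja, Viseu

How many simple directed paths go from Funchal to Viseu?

14

Funchal→Aveiro→Beja→Évora→Braga→Setúbal→Viseu
Funchal→Aveiro→Beja→Évora→Setúbal→Viseu
Funchal→Aveiro→Beja→Évora→Viseu
Funchal→Aveiro→Évora→Braga→Setúbal→Viseu
Funchal→Aveiro→Évora→Setúbal→Viseu
Funchal→Aveiro→Évora→Viseu
Funchal→Aveiro→Setúbal→Beja→Évora→Viseu
Funchal→Aveiro→Setúbal→Viseu
Funchal→Évora→Aveiro→Setúbal→Viseu
Funchal→Évora→Braga→Aveiro→Setúbal→Viseu
Funchal→Évora→Braga→Setúbal→Viseu
Funchal→Évora→Setúbal→Viseu
Funchal→Évora→Viseu
Funchal→Viseu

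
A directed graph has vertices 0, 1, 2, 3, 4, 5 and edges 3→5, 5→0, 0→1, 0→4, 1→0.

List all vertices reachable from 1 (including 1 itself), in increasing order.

Start at 1.
Its neighbours: 0.
Then their neighbours: 4.
Nothing further is reachable.

0, 1, 4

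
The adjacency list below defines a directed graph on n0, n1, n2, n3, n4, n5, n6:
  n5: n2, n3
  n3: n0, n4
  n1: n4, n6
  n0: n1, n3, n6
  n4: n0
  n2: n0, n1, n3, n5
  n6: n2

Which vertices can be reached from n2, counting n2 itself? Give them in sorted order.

Start at n2.
Its neighbours: n0, n1, n3, n5.
Then their neighbours: n4, n6.
Every vertex is now reached.

n0, n1, n2, n3, n4, n5, n6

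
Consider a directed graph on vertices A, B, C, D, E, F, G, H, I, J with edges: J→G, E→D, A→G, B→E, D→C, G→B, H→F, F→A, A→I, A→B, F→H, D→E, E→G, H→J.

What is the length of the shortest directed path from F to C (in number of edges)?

5

Distance 0: F.
Distance 1: A, H.
Distance 2: B, G, I, J.
Distance 3: E.
Distance 4: D.
Distance 5: C — contains C.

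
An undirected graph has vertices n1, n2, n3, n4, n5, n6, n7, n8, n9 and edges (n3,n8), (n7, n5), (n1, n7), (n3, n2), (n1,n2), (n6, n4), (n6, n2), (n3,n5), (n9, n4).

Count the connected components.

1

From n1: component {n1, n2, n3, n4, n5, n6, n7, n8, n9}.
That's 1 component.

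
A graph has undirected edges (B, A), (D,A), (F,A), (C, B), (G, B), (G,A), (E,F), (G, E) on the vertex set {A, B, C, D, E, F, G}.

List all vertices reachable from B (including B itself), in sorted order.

Start at B.
Its neighbours: A, C, G.
Then their neighbours: D, E, F.
Every vertex is now reached.

A, B, C, D, E, F, G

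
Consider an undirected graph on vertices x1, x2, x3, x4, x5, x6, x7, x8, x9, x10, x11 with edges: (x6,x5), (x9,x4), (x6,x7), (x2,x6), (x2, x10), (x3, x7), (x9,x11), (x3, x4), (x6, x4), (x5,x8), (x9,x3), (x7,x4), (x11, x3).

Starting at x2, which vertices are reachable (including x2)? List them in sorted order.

Start at x2.
Its neighbours: x6, x10.
Then their neighbours: x4, x5, x7.
Then next layer: x3, x8, x9.
Then next layer: x11.
Nothing further is reachable.

x2, x3, x4, x5, x6, x7, x8, x9, x10, x11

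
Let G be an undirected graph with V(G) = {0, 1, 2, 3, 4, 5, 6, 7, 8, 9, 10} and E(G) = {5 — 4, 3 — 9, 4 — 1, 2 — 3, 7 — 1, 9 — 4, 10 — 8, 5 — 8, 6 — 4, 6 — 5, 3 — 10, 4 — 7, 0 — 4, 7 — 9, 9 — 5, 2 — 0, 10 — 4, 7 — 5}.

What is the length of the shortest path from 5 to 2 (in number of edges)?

3

Distance 0: 5.
Distance 1: 4, 6, 7, 8, 9.
Distance 2: 0, 1, 3, 10.
Distance 3: 2 — contains 2.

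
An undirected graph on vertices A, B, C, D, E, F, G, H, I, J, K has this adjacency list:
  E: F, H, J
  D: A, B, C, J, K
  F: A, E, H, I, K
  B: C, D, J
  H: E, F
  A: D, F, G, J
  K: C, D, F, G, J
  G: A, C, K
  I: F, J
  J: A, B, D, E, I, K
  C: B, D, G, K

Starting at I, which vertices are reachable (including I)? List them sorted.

Start at I.
Its neighbours: F, J.
Then their neighbours: A, B, D, E, H, K.
Then next layer: C, G.
Every vertex is now reached.

A, B, C, D, E, F, G, H, I, J, K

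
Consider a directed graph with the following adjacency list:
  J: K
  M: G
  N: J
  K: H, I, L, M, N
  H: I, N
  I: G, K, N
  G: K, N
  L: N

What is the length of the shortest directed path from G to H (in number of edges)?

2

Distance 0: G.
Distance 1: K, N.
Distance 2: H, I, J, L, M — contains H.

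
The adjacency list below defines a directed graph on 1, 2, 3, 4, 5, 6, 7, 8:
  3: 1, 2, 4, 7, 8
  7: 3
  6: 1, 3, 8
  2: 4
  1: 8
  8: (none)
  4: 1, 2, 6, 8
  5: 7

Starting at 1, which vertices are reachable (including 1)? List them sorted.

1, 8

Start at 1.
Its neighbours: 8.
Nothing further is reachable.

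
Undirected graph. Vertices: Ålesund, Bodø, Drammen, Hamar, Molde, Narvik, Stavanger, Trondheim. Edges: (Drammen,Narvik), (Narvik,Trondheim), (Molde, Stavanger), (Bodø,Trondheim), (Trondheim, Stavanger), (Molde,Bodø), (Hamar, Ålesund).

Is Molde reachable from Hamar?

Explore from Hamar.
Distance 1: reach Ålesund.
The search is exhausted without reaching Molde; it lies in a different component.

No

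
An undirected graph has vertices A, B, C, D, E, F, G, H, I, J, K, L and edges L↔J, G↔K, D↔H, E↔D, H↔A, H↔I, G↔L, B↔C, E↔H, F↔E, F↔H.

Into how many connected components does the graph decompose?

From A: component {A, D, E, F, H, I}.
From B: component {B, C}.
From G: component {G, J, K, L}.
That's 3 components.

3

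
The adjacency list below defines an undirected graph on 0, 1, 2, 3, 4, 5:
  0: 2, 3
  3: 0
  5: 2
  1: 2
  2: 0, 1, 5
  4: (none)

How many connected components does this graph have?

From 0: component {0, 1, 2, 3, 5}.
From 4: component {4}.
That's 2 components.

2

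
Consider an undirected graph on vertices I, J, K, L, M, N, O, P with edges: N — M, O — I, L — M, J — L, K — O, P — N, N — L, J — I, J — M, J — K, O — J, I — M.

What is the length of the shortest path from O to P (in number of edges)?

Distance 0: O.
Distance 1: I, J, K.
Distance 2: L, M.
Distance 3: N.
Distance 4: P — contains P.

4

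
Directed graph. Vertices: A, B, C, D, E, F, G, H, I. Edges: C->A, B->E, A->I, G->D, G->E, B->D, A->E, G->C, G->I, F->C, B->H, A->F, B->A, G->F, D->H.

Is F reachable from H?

H has no outgoing edges, so nothing is reachable from it.

No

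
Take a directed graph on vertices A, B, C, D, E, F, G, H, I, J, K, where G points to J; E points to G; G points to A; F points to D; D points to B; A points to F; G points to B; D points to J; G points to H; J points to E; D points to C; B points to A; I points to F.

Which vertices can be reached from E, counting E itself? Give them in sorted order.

A, B, C, D, E, F, G, H, J

Start at E.
Its neighbours: G.
Then their neighbours: A, B, H, J.
Then next layer: F.
Then next layer: D.
Then next layer: C.
Nothing further is reachable.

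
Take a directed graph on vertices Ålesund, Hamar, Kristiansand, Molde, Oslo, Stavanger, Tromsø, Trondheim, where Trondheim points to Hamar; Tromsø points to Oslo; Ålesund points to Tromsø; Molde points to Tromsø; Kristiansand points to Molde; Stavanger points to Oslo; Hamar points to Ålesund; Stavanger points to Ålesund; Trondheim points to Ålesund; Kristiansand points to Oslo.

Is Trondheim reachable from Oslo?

No

Oslo has no outgoing edges, so nothing is reachable from it.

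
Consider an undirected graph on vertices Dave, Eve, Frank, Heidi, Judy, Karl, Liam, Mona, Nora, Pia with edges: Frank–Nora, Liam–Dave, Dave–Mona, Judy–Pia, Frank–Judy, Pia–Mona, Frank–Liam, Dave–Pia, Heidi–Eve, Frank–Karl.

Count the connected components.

From Dave: component {Dave, Frank, Judy, Karl, Liam, Mona, Nora, Pia}.
From Eve: component {Eve, Heidi}.
That's 2 components.

2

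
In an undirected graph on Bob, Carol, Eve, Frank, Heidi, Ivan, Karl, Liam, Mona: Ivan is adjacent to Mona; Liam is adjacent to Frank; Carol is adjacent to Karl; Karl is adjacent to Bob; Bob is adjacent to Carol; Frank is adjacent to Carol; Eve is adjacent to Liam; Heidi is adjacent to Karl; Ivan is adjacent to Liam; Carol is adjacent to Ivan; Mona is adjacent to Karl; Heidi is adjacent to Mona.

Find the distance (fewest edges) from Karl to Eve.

4

Distance 0: Karl.
Distance 1: Bob, Carol, Heidi, Mona.
Distance 2: Frank, Ivan.
Distance 3: Liam.
Distance 4: Eve — contains Eve.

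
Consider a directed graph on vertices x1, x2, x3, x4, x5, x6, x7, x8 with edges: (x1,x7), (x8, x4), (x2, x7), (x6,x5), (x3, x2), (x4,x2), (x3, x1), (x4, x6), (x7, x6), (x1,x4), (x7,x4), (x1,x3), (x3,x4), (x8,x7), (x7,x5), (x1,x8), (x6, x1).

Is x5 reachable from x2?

Explore from x2.
Distance 1: reach x7.
Distance 2: reach x4, x5, x6.
Found x5.

Yes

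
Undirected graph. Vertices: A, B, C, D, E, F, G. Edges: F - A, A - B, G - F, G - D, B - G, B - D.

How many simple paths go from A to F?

3

A–B–D–G–F
A–B–G–F
A–F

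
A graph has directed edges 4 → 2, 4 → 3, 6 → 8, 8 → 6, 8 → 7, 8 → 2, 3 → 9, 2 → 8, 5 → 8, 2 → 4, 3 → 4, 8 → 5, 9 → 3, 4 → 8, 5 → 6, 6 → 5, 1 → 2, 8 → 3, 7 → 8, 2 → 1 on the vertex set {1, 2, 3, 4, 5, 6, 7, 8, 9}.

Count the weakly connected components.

1

From 1: component {1, 2, 3, 4, 5, 6, 7, 8, 9}.
That's 1 component.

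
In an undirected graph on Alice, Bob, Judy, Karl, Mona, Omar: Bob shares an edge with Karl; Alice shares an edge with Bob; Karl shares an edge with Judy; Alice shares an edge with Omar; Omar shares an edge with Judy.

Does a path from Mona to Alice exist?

Mona has no edges, so nothing is reachable from it.

No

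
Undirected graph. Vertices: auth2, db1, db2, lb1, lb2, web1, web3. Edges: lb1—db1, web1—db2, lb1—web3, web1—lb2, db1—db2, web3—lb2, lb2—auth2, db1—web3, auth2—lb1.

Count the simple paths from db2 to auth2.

7

db2–db1–lb1–auth2
db2–db1–lb1–web3–lb2–auth2
db2–db1–web3–lb1–auth2
db2–db1–web3–lb2–auth2
db2–web1–lb2–auth2
db2–web1–lb2–web3–db1–lb1–auth2
db2–web1–lb2–web3–lb1–auth2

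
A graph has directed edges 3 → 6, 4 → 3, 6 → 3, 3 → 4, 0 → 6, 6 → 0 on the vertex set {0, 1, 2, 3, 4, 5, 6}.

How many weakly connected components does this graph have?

From 0: component {0, 3, 4, 6}.
From 1: component {1}.
From 2: component {2}.
From 5: component {5}.
That's 4 components.

4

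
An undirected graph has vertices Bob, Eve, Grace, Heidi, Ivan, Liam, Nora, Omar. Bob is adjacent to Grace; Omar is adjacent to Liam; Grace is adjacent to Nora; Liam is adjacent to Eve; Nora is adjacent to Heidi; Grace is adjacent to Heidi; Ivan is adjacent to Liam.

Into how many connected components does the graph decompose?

From Bob: component {Bob, Grace, Heidi, Nora}.
From Eve: component {Eve, Ivan, Liam, Omar}.
That's 2 components.

2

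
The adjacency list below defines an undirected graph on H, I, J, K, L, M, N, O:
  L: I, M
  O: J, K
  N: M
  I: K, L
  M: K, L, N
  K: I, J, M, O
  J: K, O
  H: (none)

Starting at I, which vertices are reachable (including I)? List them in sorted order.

I, J, K, L, M, N, O

Start at I.
Its neighbours: K, L.
Then their neighbours: J, M, O.
Then next layer: N.
Nothing further is reachable.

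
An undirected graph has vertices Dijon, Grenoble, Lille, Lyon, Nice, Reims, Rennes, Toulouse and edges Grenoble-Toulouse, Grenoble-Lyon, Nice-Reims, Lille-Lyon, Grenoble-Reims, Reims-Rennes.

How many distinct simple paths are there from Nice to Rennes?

1

Nice–Reims–Rennes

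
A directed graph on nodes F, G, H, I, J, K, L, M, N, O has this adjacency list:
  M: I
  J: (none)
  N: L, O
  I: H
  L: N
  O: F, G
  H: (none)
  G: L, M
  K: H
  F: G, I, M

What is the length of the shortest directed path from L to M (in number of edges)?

Distance 0: L.
Distance 1: N.
Distance 2: O.
Distance 3: F, G.
Distance 4: I, M — contains M.

4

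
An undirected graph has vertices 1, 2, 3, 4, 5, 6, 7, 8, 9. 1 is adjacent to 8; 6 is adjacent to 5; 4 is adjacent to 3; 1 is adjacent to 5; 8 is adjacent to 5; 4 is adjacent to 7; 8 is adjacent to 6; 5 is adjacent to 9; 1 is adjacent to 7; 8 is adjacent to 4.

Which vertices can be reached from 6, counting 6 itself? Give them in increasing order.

Start at 6.
Its neighbours: 5, 8.
Then their neighbours: 1, 4, 9.
Then next layer: 3, 7.
Nothing further is reachable.

1, 3, 4, 5, 6, 7, 8, 9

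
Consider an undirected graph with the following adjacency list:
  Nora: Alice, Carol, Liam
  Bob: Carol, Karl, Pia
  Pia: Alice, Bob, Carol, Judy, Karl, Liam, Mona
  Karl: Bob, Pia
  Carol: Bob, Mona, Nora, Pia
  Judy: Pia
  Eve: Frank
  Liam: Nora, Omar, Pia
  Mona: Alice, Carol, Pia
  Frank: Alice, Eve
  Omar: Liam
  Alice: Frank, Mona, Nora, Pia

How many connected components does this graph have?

From Alice: component {Alice, Bob, Carol, Eve, Frank, Judy, Karl, Liam, Mona, Nora, Omar, Pia}.
That's 1 component.

1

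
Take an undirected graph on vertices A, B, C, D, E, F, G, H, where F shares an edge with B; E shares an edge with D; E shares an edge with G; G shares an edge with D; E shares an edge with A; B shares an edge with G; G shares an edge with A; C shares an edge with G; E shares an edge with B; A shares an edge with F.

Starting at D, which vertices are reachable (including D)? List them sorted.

Start at D.
Its neighbours: E, G.
Then their neighbours: A, B, C.
Then next layer: F.
Nothing further is reachable.

A, B, C, D, E, F, G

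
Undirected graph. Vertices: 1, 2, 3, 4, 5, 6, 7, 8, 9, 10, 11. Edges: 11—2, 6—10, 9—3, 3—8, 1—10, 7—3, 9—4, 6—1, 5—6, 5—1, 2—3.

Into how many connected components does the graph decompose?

2

From 1: component {1, 5, 6, 10}.
From 2: component {2, 3, 4, 7, 8, 9, 11}.
That's 2 components.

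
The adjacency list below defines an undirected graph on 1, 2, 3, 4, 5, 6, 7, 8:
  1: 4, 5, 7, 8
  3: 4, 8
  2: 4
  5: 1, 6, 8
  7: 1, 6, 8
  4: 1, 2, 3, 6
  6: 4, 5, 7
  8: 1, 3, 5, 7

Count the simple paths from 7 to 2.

7–1–4–2
7–1–5–6–4–2
7–1–5–8–3–4–2
7–1–8–3–4–2
7–1–8–5–6–4–2
7–6–4–2
7–6–5–1–4–2
7–6–5–1–8–3–4–2
7–6–5–8–1–4–2
7–6–5–8–3–4–2
7–8–1–4–2
7–8–1–5–6–4–2
7–8–3–4–2
7–8–5–1–4–2
7–8–5–6–4–2

15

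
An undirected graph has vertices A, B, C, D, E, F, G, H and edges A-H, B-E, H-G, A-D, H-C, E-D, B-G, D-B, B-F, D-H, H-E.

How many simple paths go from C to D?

6

C–H–A–D
C–H–D
C–H–E–B–D
C–H–E–D
C–H–G–B–D
C–H–G–B–E–D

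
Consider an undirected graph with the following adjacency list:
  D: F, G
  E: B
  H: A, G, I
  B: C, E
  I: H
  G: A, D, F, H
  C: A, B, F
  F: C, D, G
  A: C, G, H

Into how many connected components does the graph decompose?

1

From A: component {A, B, C, D, E, F, G, H, I}.
That's 1 component.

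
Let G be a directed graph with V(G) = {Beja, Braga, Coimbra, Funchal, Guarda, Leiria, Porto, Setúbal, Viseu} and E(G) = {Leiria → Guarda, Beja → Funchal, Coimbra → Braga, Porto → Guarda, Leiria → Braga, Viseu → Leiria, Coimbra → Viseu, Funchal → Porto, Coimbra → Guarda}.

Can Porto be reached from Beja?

Explore from Beja.
Distance 1: reach Funchal.
Distance 2: reach Porto.
Found Porto.

Yes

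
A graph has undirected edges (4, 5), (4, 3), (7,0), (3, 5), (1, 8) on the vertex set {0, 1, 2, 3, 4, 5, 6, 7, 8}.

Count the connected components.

5

From 0: component {0, 7}.
From 1: component {1, 8}.
From 2: component {2}.
From 3: component {3, 4, 5}.
From 6: component {6}.
That's 5 components.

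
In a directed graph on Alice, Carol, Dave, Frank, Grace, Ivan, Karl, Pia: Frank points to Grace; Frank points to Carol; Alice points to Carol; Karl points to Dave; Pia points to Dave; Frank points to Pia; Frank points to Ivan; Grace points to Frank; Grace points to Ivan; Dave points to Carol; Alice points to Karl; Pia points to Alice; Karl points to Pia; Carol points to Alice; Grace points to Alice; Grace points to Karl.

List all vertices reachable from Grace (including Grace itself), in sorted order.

Start at Grace.
Its neighbours: Alice, Frank, Ivan, Karl.
Then their neighbours: Carol, Dave, Pia.
Every vertex is now reached.

Alice, Carol, Dave, Frank, Grace, Ivan, Karl, Pia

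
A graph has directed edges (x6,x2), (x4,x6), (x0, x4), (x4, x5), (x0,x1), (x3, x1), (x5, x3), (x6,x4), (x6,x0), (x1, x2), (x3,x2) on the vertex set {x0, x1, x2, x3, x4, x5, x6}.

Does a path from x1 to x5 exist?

Explore from x1.
Distance 1: reach x2.
The search from x1 is exhausted; no directed path reaches x5.

No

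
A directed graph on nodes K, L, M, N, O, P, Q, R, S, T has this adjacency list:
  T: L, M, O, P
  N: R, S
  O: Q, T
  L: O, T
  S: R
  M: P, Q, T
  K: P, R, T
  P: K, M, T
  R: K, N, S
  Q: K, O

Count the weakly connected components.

1

From K: component {K, L, M, N, O, P, Q, R, S, T}.
That's 1 component.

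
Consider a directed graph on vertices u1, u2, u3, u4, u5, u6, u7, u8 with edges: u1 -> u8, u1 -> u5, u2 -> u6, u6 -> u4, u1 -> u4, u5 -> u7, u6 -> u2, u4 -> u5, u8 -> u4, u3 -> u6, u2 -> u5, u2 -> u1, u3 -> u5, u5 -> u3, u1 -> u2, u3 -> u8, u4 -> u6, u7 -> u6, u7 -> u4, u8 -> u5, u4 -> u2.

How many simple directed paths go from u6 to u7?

9

u6→u2→u1→u4→u5→u7
u6→u2→u1→u5→u7
u6→u2→u1→u8→u4→u5→u7
u6→u2→u1→u8→u5→u7
u6→u2→u5→u7
u6→u4→u2→u1→u5→u7
u6→u4→u2→u1→u8→u5→u7
u6→u4→u2→u5→u7
u6→u4→u5→u7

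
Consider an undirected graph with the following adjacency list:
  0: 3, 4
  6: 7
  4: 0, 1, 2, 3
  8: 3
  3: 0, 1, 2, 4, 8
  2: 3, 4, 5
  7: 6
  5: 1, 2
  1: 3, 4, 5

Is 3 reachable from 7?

No

Explore from 7.
Distance 1: reach 6.
The search is exhausted without reaching 3; it lies in a different component.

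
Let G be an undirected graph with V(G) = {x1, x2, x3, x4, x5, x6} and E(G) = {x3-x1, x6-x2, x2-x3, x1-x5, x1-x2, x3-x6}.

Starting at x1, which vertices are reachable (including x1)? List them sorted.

x1, x2, x3, x5, x6

Start at x1.
Its neighbours: x2, x3, x5.
Then their neighbours: x6.
Nothing further is reachable.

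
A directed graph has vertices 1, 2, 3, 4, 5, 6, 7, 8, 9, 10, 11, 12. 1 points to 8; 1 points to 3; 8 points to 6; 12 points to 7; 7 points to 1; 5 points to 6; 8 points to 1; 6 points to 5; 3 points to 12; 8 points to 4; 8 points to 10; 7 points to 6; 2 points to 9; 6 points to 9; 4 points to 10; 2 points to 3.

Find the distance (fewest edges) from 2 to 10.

6

Distance 0: 2.
Distance 1: 3, 9.
Distance 2: 12.
Distance 3: 7.
Distance 4: 1, 6.
Distance 5: 5, 8.
Distance 6: 4, 10 — contains 10.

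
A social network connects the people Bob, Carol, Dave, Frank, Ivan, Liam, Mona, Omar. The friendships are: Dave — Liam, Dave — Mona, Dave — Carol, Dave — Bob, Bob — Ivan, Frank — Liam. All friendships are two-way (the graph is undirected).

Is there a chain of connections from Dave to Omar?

Explore from Dave.
Distance 1: reach Bob, Carol, Liam, Mona.
Distance 2: reach Frank, Ivan.
The search is exhausted without reaching Omar; it lies in a different component.

No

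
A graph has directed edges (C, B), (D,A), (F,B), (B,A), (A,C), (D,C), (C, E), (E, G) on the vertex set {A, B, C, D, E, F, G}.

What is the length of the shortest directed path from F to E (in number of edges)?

Distance 0: F.
Distance 1: B.
Distance 2: A.
Distance 3: C.
Distance 4: E — contains E.

4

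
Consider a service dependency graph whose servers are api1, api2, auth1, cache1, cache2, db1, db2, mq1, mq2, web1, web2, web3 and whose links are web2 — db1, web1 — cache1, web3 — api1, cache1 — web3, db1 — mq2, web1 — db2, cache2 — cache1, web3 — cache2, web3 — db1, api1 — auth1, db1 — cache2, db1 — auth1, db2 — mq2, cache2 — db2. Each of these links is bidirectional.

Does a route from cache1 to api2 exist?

Explore from cache1.
Distance 1: reach cache2, web1, web3.
Distance 2: reach api1, db1, db2.
Distance 3: reach auth1, mq2, web2.
The search is exhausted without reaching api2; it lies in a different component.

No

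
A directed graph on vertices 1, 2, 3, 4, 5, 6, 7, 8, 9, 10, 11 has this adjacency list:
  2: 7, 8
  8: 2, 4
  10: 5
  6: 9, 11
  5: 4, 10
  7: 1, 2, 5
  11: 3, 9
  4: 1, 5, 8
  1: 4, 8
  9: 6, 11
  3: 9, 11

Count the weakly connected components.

From 1: component {1, 2, 4, 5, 7, 8, 10}.
From 3: component {3, 6, 9, 11}.
That's 2 components.

2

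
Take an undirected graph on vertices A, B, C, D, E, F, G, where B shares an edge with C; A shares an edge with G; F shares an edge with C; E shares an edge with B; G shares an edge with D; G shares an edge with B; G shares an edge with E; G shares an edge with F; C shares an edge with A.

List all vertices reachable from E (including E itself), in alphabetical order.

A, B, C, D, E, F, G

Start at E.
Its neighbours: B, G.
Then their neighbours: A, C, D, F.
Every vertex is now reached.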